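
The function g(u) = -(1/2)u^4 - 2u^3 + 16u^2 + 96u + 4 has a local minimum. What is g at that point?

Critical points: g'(u) = -2u^3 - 6u^2 + 32u + 96 vanishes at u = -4, -3, 4.
Since g''(u) = -6u^2 - 12u + 32, we get g''(-4) = -16 < 0 ⇒ local maximum; g''(-3) = 14 > 0 ⇒ local minimum; g''(4) = -112 < 0 ⇒ local maximum.
So the local minimum value is g(-3) = -253/2.

-253/2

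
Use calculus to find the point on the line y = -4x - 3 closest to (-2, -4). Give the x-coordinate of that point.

Minimize D(x)^2 = (x + 2)^2 + (-4x + 1)^2.
d/dx[D^2] = 2(x + 2) + 2·(-4)·(-4x + 1) = 0 ⇒ x = 2/17.
Then y = -59/17 and the distance is √(81/17) ≈ 2.1828.

2/17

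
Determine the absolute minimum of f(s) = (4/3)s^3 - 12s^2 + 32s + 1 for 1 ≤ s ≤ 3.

67/3

The derivative is 4s^2 - 24s + 32, whose only zero in [1, 3] is s = 2.
Evaluating at the critical points and endpoints: f(1) = 67/3, f(2) = 83/3, f(3) = 25.
The minimum over the interval is 67/3, attained at s = 1.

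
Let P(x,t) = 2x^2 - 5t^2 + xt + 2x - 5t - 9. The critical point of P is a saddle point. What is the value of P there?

∂P/∂x = 4x + t + 2 = 0 and ∂P/∂t = x - 10t - 5 = 0, so (x, t) = (-15/41, -22/41).
The Hessian has P_{xx} = 4, P_{tt} = -10, P_{xt} = 1, giving D = -41 < 0, so the point is a saddle point.
P(-15/41, -22/41) = -329/41.

-329/41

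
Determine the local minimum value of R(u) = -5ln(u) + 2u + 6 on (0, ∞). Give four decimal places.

R'(u) = -5/u + 2 = 0 gives u = 5/2.
R''(u) = 5/u², which is positive for u > 0, so this is a local minimum.
R(5/2) = -5·ln(5/2) + 5 + 6 ≈ 6.4185.

6.4185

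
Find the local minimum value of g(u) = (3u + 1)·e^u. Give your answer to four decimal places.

-0.7908

g'(u) = 3·e^u + (3u + 1)·1·e^u = (3u + 4)·e^u. Since e^u > 0, the only critical point is u = -4/3.
g''(-4/3) has the same sign as 3 > 0, so this is a local minimum.
g(-4/3) = (-3)·e^(-4/3) ≈ -0.7908.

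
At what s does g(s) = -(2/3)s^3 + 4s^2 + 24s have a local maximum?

g'(s) = -2s^2 + 8s + 24. Setting g'(s) = 0 gives s ∈ {-2, 6}.
g''(s) = -4s + 8. g''(-2) = 16 > 0 ⇒ local minimum; g''(6) = -16 < 0 ⇒ local maximum.
The local maximum is g(6) = 144.

6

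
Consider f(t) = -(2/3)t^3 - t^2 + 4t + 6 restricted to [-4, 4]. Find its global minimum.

-110/3

f'(t) = -2t^2 - 2t + 4, which vanishes at t = -2 and t = 1.
Candidates: f(-4) = 50/3; f(-2) = -2/3; f(1) = 25/3; f(4) = -110/3.
So the minimum is f(4) = -110/3.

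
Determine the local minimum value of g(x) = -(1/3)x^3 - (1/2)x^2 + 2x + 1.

-7/3

g'(x) = -x^2 - x + 2. Setting g'(x) = 0 gives x ∈ {-2, 1}.
Since g''(x) = -2x - 1, we get g''(-2) = 3 > 0 ⇒ local minimum; g''(1) = -3 < 0 ⇒ local maximum.
Thus g has its local minimum at x = -2, with value -7/3.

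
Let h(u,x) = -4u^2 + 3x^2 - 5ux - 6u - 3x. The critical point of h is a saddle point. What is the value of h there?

162/73

∂h/∂u = -8u - 5x - 6 = 0 and ∂h/∂x = -5u + 6x - 3 = 0, so (u, x) = (-51/73, -6/73).
The Hessian has h_{uu} = -8, h_{xx} = 6, h_{ux} = -5, giving D = -73 < 0, so the point is a saddle point.
h(-51/73, -6/73) = 162/73.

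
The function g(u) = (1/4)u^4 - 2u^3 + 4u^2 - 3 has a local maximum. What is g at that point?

Critical points: g'(u) = u^3 - 6u^2 + 8u vanishes at u = 0, 2, 4.
g''(u) = 3u^2 - 12u + 8. g''(0) = 8 > 0 ⇒ local minimum; g''(2) = -4 < 0 ⇒ local maximum; g''(4) = 8 > 0 ⇒ local minimum.
The local maximum is g(2) = 1.

1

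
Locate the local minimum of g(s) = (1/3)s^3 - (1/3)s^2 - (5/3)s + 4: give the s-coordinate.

Critical points: g'(s) = s^2 - (2/3)s - 5/3 vanishes at s = -1, 5/3.
g''(s) = 2s - 2/3. g''(-1) = -8/3 < 0 ⇒ local maximum; g''(5/3) = 8/3 > 0 ⇒ local minimum.
The local minimum is g(5/3) = 149/81.

5/3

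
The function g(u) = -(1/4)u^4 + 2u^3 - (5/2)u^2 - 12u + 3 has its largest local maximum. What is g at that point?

Critical points: g'(u) = -u^3 + 6u^2 - 5u - 12 vanishes at u = -1, 3, 4.
g''(u) = -3u^2 + 12u - 5. g''(-1) = -20 < 0 ⇒ local maximum; g''(3) = 4 > 0 ⇒ local minimum; g''(4) = -5 < 0 ⇒ local maximum.
The largest local maximum is g(-1) = 41/4.

41/4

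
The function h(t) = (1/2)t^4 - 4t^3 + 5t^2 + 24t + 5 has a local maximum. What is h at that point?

109/2

Critical points: h'(t) = 2t^3 - 12t^2 + 10t + 24 vanishes at t = -1, 3, 4.
h''(t) = 6t^2 - 24t + 10. h''(-1) = 40 > 0 ⇒ local minimum; h''(3) = -8 < 0 ⇒ local maximum; h''(4) = 10 > 0 ⇒ local minimum.
So the local maximum value is h(3) = 109/2.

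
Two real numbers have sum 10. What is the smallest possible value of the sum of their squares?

50

With a + b = 10, a^2 + b^2 = a^2 + (10 − a)^2.
The derivative 2a − 2(10 − a) = 4a − 20 vanishes at a = 5; second derivative 4 > 0, a minimum.
The minimum is 2·(5)^2 = 50.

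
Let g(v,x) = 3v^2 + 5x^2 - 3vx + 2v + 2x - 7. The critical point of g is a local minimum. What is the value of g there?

∂g/∂v = 6v - 3x + 2 = 0 and ∂g/∂x = -3v + 10x + 2 = 0, so (v, x) = (-26/51, -6/17).
The Hessian has g_{vv} = 6, g_{xx} = 10, g_{vx} = -3, giving D = 51 > 0 with g_{vv} > 0, so the point is a local minimum.
g(-26/51, -6/17) = -401/51.

-401/51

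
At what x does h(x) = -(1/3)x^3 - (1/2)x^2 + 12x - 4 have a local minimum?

-4

h'(x) = -x^2 - x + 12 = 0 at x = -4, 3.
Second-derivative test with h''(x) = -2x - 1: h''(-4) = 7 > 0 ⇒ local minimum; h''(3) = -7 < 0 ⇒ local maximum.
So the local minimum value is h(-4) = -116/3.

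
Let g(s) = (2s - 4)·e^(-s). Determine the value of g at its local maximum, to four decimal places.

g'(s) = 2·e^(-s) + (2s - 4)·(-1)·e^(-s) = (-2s + 6)·e^(-s). Since e^(-s) > 0, the only critical point is s = 3.
g''(3) has the same sign as -2 < 0, so this is a local maximum.
g(3) = (2)·e^(-3) ≈ 0.0996.

0.0996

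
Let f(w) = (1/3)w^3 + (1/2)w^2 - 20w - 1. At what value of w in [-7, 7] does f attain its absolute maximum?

f'(w) = w^2 + w - 20, which vanishes at w = -5 and w = 4.
Candidates: f(-7) = 295/6; f(-5) = 419/6; f(4) = -155/3; f(7) = -13/6.
Hence the absolute maximum is 419/6 at w = -5.

-5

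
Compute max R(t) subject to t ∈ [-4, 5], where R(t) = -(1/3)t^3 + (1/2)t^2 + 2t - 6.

46/3

The derivative is -t^2 + t + 2, which vanishes at t = -1 and t = 2.
Evaluating at the critical points and endpoints: R(-4) = 46/3,  R(-1) = -43/6,  R(2) = -8/3,  R(5) = -151/6.
The maximum over the interval is 46/3, attained at t = -4.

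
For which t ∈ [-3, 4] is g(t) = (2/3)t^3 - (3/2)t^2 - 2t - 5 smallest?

-3

g'(t) = 2t^2 - 3t - 2, which vanishes at t = -1/2 and t = 2.
Compare values at every candidate in [-3, 4]: g(-3) = -61/2,  g(-1/2) = -107/24,  g(2) = -29/3,  g(4) = 17/3.
The minimum over the interval is -61/2, attained at t = -3.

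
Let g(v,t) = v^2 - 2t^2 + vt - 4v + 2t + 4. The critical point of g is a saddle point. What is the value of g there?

16/9

∂g/∂v = 2v + t - 4 = 0 and ∂g/∂t = v - 4t + 2 = 0, so (v, t) = (14/9, 8/9).
The Hessian has g_{vv} = 2, g_{tt} = -4, g_{vt} = 1, giving D = -9 < 0, so the point is a saddle point.
g(14/9, 8/9) = 16/9.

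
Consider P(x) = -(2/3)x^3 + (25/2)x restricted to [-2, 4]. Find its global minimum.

-59/3

The derivative is -2x^2 + 25/2, whose only zero in [-2, 4] is x = 5/2.
Compare values at every candidate in [-2, 4]: P(-2) = -59/3,  P(5/2) = 125/6,  P(4) = 22/3.
So the minimum is P(-2) = -59/3.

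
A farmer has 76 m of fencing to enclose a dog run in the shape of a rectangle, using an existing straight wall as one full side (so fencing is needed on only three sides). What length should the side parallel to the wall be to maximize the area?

38

Let the sides perpendicular to the wall have length x and the parallel side y, so 2x + y = 76 and the area is A = xy = x(76 − 2x).
A'(x) = 76 − 4x = 0 gives x = 19, and A''(x) = −4 < 0 confirms a maximum.
Then y = 76 − 2·19 = 38 and A = 722.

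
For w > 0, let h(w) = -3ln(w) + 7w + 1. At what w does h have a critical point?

3/7

h'(w) = -3/w + 7 = 0 gives w = 3/7.
h''(w) = 3/w², which is positive for w > 0, so this is a local minimum.
h(3/7) = -3·ln(3/7) + 3 + 1 ≈ 6.5419.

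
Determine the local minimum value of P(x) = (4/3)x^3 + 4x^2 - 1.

P'(x) = 4x^2 + 8x = 0 at x = -2, 0.
Second-derivative test with P''(x) = 8x + 8: P''(-2) = -8 < 0 ⇒ local maximum; P''(0) = 8 > 0 ⇒ local minimum.
The local minimum is P(0) = -1.

-1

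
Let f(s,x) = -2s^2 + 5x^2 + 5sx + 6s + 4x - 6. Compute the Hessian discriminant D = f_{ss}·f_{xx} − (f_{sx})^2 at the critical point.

∂f/∂s = -4s + 5x + 6 = 0 and ∂f/∂x = 5s + 10x + 4 = 0, so (s, x) = (8/13, -46/65).
The Hessian has f_{ss} = -4, f_{xx} = 10, f_{sx} = 5, giving D = -65 < 0, so the point is a saddle point.
D = (-4)·(10) − (5)^2 = -65.

-65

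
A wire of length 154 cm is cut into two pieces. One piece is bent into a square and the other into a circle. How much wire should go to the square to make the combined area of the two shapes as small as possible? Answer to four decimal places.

Let x be the length used for the square. Square side x/4; circle radius (154−x)/(2π).
A(x) = (x/4)² + π·((154−x)/(2π))² = x²/16 + (154−x)²/(4π) for 0 ≤ x ≤ 154. A'(x) = x/8 − (154−x)/(2π) = 0 gives x = 4·154/(π+4) ≈ 86.2553.
A'' = 1/8 + 1/(2π) > 0, so this gives the minimum combined area; x ≈ 86.2553 cm to the square.

86.2553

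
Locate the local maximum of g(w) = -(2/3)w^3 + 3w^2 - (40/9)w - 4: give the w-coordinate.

5/3

g'(w) = -2w^2 + 6w - 40/9. Setting g'(w) = 0 gives w ∈ {4/3, 5/3}.
Second-derivative test with g''(w) = -4w + 6: g''(4/3) = 2/3 > 0 ⇒ local minimum; g''(5/3) = -2/3 < 0 ⇒ local maximum.
So the local maximum value is g(5/3) = -499/81.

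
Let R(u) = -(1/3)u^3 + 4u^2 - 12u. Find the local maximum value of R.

0

R'(u) = -u^2 + 8u - 12 = 0 at u = 2, 6.
R''(u) = -2u + 8. R''(2) = 4 > 0 ⇒ local minimum; R''(6) = -4 < 0 ⇒ local maximum.
The local maximum is R(6) = 0.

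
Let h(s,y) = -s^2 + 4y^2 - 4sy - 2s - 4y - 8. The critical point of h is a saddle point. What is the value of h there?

-7

∂h/∂s = -2s - 4y - 2 = 0 and ∂h/∂y = -4s + 8y - 4 = 0, so (s, y) = (-1, 0).
The Hessian has h_{ss} = -2, h_{yy} = 8, h_{sy} = -4, giving D = -32 < 0, so the point is a saddle point.
h(-1, 0) = -7.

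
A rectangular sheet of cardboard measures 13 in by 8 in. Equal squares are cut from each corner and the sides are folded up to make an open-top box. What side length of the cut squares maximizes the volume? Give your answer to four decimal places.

With cut size x, the volume is V(x) = x(13 − 2x)(8 − 2x) for 0 < x < 4.
V'(x) = 12x^2 − 84x + 104. Setting V'(x) = 0 gives x ≈ 1.6070 (the root in (0, 4)).
V''(x) = 24x − 84 is negative there, so this is the maximum; V ≈ 75.2651.

1.6070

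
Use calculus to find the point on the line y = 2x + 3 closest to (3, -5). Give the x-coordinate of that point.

-13/5

Minimize D(x)^2 = (x - 3)^2 + (2x + 8)^2.
d/dx[D^2] = 2(x - 3) + 2·2·(2x + 8) = 0 ⇒ x = -13/5.
Then y = -11/5 and the distance is √(196/5) ≈ 6.2610.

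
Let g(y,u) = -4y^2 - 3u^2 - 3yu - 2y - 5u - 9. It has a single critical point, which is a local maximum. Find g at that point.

-269/39

∂g/∂y = -8y - 3u - 2 = 0 and ∂g/∂u = -3y - 6u - 5 = 0, so (y, u) = (1/13, -34/39).
The Hessian has g_{yy} = -8, g_{uu} = -6, g_{yu} = -3, giving D = 39 > 0 with g_{yy} < 0, so the point is a local maximum.
g(1/13, -34/39) = -269/39.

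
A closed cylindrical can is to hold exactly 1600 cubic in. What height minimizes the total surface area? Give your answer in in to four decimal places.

12.6768

With radius r and height h, πr²h = 1600 so h = 1600/(πr²), and S(r) = 2πr² + 2πrh = 2πr² + 2·1600/r.
S'(r) = 4πr − 2·1600/r² = 0 ⇒ r³ = 1600/(2π), so r ≈ 6.3384 and h = 2r ≈ 12.6768.
S''(r) = 4π + 4·1600/r³ > 0, so this is the minimum; S ≈ 757.2882.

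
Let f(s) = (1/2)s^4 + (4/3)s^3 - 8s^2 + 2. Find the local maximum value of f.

2

f'(s) = 2s^3 + 4s^2 - 16s = 0 at s = -4, 0, 2.
Second-derivative test with f''(s) = 6s^2 + 8s - 16: f''(-4) = 48 > 0 ⇒ local minimum; f''(0) = -16 < 0 ⇒ local maximum; f''(2) = 24 > 0 ⇒ local minimum.
Thus f has its local maximum at s = 0, with value 2.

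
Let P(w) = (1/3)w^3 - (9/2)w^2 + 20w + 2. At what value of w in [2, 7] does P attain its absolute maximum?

7

The derivative is w^2 - 9w + 20, which vanishes at w = 4 and w = 5.
Evaluating at the critical points and endpoints: P(2) = 80/3; P(4) = 94/3; P(5) = 187/6; P(7) = 215/6.
The maximum over the interval is 215/6, attained at w = 7.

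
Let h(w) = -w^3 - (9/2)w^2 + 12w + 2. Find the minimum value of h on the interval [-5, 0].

-54

The derivative is -3w^2 - 9w + 12, whose only zero in [-5, 0] is w = -4.
Evaluating at the critical points and endpoints: h(-5) = -91/2, h(-4) = -54, h(0) = 2.
Hence the absolute minimum is -54 at w = -4.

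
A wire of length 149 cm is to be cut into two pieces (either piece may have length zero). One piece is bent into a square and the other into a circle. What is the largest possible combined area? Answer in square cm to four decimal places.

1766.6994

Let x be the length used for the square. Square side x/4; circle radius (149−x)/(2π).
A(x) = (x/4)² + π·((149−x)/(2π))² = x²/16 + (149−x)²/(4π) for 0 ≤ x ≤ 149. A'(x) = x/8 − (149−x)/(2π) = 0 gives x = 4·149/(π+4) ≈ 83.4548.
A'' > 0, so the interior critical point is a minimum; the maximum is at an endpoint. A(0) = 1766.6994 and A(149) = 1387.5625, so the largest area is 1766.6994.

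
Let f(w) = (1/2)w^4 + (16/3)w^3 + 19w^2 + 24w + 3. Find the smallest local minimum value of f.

-41/6

Critical points: f'(w) = 2w^3 + 16w^2 + 38w + 24 vanishes at w = -4, -3, -1.
f''(w) = 6w^2 + 32w + 38. f''(-4) = 6 > 0 ⇒ local minimum; f''(-3) = -4 < 0 ⇒ local maximum; f''(-1) = 12 > 0 ⇒ local minimum.
So the smallest local minimum value is f(-1) = -41/6.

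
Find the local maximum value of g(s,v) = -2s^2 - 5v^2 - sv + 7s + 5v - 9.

∂g/∂s = -4s - v + 7 = 0 and ∂g/∂v = -s - 10v + 5 = 0, so (s, v) = (5/3, 1/3).
The Hessian has g_{ss} = -4, g_{vv} = -10, g_{sv} = -1, giving D = 39 > 0 with g_{ss} < 0, so the point is a local maximum.
g(5/3, 1/3) = -7/3.

-7/3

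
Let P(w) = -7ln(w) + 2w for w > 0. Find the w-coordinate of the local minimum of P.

7/2

P'(w) = -7/w + 2 = 0 gives w = 7/2.
P''(w) = 7/w², which is positive for w > 0, so this is a local minimum.
P(7/2) = -7·ln(7/2) + 7 ≈ -1.7693.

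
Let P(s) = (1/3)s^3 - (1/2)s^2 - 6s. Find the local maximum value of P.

22/3

Critical points: P'(s) = s^2 - s - 6 vanishes at s = -2, 3.
P''(s) = 2s - 1. P''(-2) = -5 < 0 ⇒ local maximum; P''(3) = 5 > 0 ⇒ local minimum.
Thus P has its local maximum at s = -2, with value 22/3.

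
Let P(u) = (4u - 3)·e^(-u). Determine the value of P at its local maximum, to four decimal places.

0.6951

Differentiating with the product rule gives P'(u) = (-4u + 7)·e^(-u). Since e^(-u) > 0, the only critical point is u = 7/4.
P''(7/4) has the same sign as -4 < 0, so this is a local maximum.
P(7/4) = (4)·e^(-7/4) ≈ 0.6951.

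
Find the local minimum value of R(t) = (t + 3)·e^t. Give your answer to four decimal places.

By the product rule, R'(t) = (t + 4)·e^t. Since e^t > 0, the only critical point is t = -4.
R''(-4) has the same sign as 1 > 0, so this is a local minimum.
R(-4) = (-1)·e^(-4) ≈ -0.0183.

-0.0183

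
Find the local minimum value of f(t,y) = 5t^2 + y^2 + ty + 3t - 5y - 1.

∂f/∂t = 10t + y + 3 = 0 and ∂f/∂y = t + 2y - 5 = 0, so (t, y) = (-11/19, 53/19).
The Hessian has f_{tt} = 10, f_{yy} = 2, f_{ty} = 1, giving D = 19 > 0 with f_{tt} > 0, so the point is a local minimum.
f(-11/19, 53/19) = -168/19.

-168/19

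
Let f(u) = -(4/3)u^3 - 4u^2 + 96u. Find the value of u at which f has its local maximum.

f'(u) = -4u^2 - 8u + 96. Setting f'(u) = 0 gives u ∈ {-6, 4}.
Since f''(u) = -8u - 8, we get f''(-6) = 40 > 0 ⇒ local minimum; f''(4) = -40 < 0 ⇒ local maximum.
The local maximum is f(4) = 704/3.

4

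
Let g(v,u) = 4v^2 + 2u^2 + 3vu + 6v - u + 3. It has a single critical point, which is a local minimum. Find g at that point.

∂g/∂v = 8v + 3u + 6 = 0 and ∂g/∂u = 3v + 4u - 1 = 0, so (v, u) = (-27/23, 26/23).
The Hessian has g_{vv} = 8, g_{uu} = 4, g_{vu} = 3, giving D = 23 > 0 with g_{vv} > 0, so the point is a local minimum.
g(-27/23, 26/23) = -25/23.

-25/23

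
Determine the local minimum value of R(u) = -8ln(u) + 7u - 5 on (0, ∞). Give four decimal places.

R'(u) = -8/u + 7 = 0 gives u = 8/7.
R''(u) = 8/u², which is positive for u > 0, so this is a local minimum.
R(8/7) = -8·ln(8/7) + 8 - 5 ≈ 1.9317.

1.9317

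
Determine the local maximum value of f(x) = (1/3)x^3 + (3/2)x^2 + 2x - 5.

-17/3

f'(x) = x^2 + 3x + 2. Setting f'(x) = 0 gives x ∈ {-2, -1}.
Second-derivative test with f''(x) = 2x + 3: f''(-2) = -1 < 0 ⇒ local maximum; f''(-1) = 1 > 0 ⇒ local minimum.
Thus f has its local maximum at x = -2, with value -17/3.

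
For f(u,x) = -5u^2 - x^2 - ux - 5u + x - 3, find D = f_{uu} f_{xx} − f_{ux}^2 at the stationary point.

∂f/∂u = -10u - x - 5 = 0 and ∂f/∂x = -u - 2x + 1 = 0, so (u, x) = (-11/19, 15/19).
The Hessian has f_{uu} = -10, f_{xx} = -2, f_{ux} = -1, giving D = 19 > 0 with f_{uu} < 0, so the point is a local maximum.
D = (-10)·(-2) − (-1)^2 = 19.

19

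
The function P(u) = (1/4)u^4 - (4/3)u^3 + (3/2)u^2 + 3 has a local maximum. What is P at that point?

41/12

P'(u) = u^3 - 4u^2 + 3u = 0 at u = 0, 1, 3.
Since P''(u) = 3u^2 - 8u + 3, we get P''(0) = 3 > 0 ⇒ local minimum; P''(1) = -2 < 0 ⇒ local maximum; P''(3) = 6 > 0 ⇒ local minimum.
Thus P has its local maximum at u = 1, with value 41/12.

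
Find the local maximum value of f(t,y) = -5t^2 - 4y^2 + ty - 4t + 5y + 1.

∂f/∂t = -10t + y - 4 = 0 and ∂f/∂y = t - 8y + 5 = 0, so (t, y) = (-27/79, 46/79).
The Hessian has f_{tt} = -10, f_{yy} = -8, f_{ty} = 1, giving D = 79 > 0 with f_{tt} < 0, so the point is a local maximum.
f(-27/79, 46/79) = 248/79.

248/79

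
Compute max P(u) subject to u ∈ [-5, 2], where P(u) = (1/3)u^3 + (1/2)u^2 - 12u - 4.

P'(u) = u^2 + u - 12, whose only zero in [-5, 2] is u = -4.
Candidates: P(-5) = 161/6,  P(-4) = 92/3,  P(2) = -70/3.
Hence the absolute maximum is 92/3 at u = -4.

92/3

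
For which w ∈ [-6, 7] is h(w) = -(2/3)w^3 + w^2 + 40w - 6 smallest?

-4

The derivative is -2w^2 + 2w + 40, which vanishes at w = -4 and w = 5.
Compare values at every candidate in [-6, 7]: h(-6) = -66,  h(-4) = -322/3,  h(5) = 407/3,  h(7) = 283/3.
Hence the absolute minimum is -322/3 at w = -4.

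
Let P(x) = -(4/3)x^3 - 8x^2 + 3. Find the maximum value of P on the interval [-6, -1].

Differentiating, P'(x) = -4x^2 - 16x; whose only zero in [-6, -1] is x = -4.
Compare values at every candidate in [-6, -1]: P(-6) = 3, P(-4) = -119/3, P(-1) = -11/3.
The maximum over the interval is 3, attained at x = -6.

3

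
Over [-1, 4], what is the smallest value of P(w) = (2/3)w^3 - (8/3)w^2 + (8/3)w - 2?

-8

Differentiating, P'(w) = 2w^2 - (16/3)w + 8/3; which vanishes at w = 2/3 and w = 2.
Compare values at every candidate in [-1, 4]: P(-1) = -8; P(2/3) = -98/81; P(2) = -2; P(4) = 26/3.
Hence the absolute minimum is -8 at w = -1.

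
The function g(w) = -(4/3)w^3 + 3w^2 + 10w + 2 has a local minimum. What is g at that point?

g'(w) = -4w^2 + 6w + 10 = 0 at w = -1, 5/2.
g''(w) = -8w + 6. g''(-1) = 14 > 0 ⇒ local minimum; g''(5/2) = -14 < 0 ⇒ local maximum.
The local minimum is g(-1) = -11/3.

-11/3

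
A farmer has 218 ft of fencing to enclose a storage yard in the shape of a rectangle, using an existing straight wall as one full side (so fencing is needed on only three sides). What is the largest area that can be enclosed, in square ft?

Let the sides perpendicular to the wall have length x and the parallel side y, so 2x + y = 218 and the area is A = xy = x(218 − 2x).
A'(x) = 218 − 4x = 0 gives x = 109/2, and A''(x) = −4 < 0 confirms a maximum.
Then y = 218 − 2·109/2 = 109 and A = 11881/2.

11881/2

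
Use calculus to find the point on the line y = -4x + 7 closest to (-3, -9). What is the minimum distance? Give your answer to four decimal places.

Minimize D(x)^2 = (x + 3)^2 + (-4x + 16)^2.
d/dx[D^2] = 2(x + 3) + 2·(-4)·(-4x + 16) = 0 ⇒ x = 61/17.
Then y = -125/17 and the distance is √(784/17) ≈ 6.7910.

6.7910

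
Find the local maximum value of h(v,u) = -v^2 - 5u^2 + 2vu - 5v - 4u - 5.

∂h/∂v = -2v + 2u - 5 = 0 and ∂h/∂u = 2v - 10u - 4 = 0, so (v, u) = (-29/8, -9/8).
The Hessian has h_{vv} = -2, h_{uu} = -10, h_{vu} = 2, giving D = 16 > 0 with h_{vv} < 0, so the point is a local maximum.
h(-29/8, -9/8) = 101/16.

101/16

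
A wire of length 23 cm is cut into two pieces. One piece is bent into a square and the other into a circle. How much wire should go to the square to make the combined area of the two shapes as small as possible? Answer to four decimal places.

12.8823

Let x be the length used for the square. Square side x/4; circle radius (23−x)/(2π).
A(x) = (x/4)² + π·((23−x)/(2π))² = x²/16 + (23−x)²/(4π) for 0 ≤ x ≤ 23. A'(x) = x/8 − (23−x)/(2π) = 0 gives x = 4·23/(π+4) ≈ 12.8823.
A'' = 1/8 + 1/(2π) > 0, so this gives the minimum combined area; x ≈ 12.8823 cm to the square.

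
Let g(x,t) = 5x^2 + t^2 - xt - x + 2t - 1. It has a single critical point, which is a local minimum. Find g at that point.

∂g/∂x = 10x - t - 1 = 0 and ∂g/∂t = -x + 2t + 2 = 0, so (x, t) = (0, -1).
The Hessian has g_{xx} = 10, g_{tt} = 2, g_{xt} = -1, giving D = 19 > 0 with g_{xx} > 0, so the point is a local minimum.
g(0, -1) = -2.

-2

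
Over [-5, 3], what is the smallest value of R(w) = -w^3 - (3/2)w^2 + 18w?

R'(w) = -3w^2 - 3w + 18, which vanishes at w = -3 and w = 2.
Evaluating at the critical points and endpoints: R(-5) = -5/2; R(-3) = -81/2; R(2) = 22; R(3) = 27/2.
The minimum over the interval is -81/2, attained at w = -3.

-81/2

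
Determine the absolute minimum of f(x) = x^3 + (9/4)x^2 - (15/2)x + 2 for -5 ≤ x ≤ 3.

-117/4

Differentiating, f'(x) = 3x^2 + (9/2)x - 15/2; which vanishes at x = -5/2 and x = 1.
Candidates: f(-5) = -117/4; f(-5/2) = 307/16; f(1) = -9/4; f(3) = 107/4.
So the minimum is f(-5) = -117/4.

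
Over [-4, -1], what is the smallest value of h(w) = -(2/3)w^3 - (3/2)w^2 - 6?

The derivative is -2w^2 - 3w, whose only zero in [-4, -1] is w = -3/2.
Candidates: h(-4) = 38/3, h(-3/2) = -57/8, h(-1) = -41/6.
The minimum over the interval is -57/8, attained at w = -3/2.

-57/8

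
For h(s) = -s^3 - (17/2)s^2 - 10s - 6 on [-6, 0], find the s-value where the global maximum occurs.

h'(s) = -3s^2 - 17s - 10, which vanishes at s = -5 and s = -2/3.
Candidates: h(-6) = -36; h(-5) = -87/2; h(-2/3) = -76/27; h(0) = -6.
The maximum over the interval is -76/27, attained at s = -2/3.

-2/3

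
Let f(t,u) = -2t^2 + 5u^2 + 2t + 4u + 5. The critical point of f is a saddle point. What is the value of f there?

∂f/∂t = -4t + 2 = 0 and ∂f/∂u = 10u + 4 = 0, so (t, u) = (1/2, -2/5).
The Hessian has f_{tt} = -4, f_{uu} = 10, f_{tu} = 0, giving D = -40 < 0, so the point is a saddle point.
f(1/2, -2/5) = 47/10.

47/10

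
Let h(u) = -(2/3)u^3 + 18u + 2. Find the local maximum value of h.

h'(u) = -2u^2 + 18. Setting h'(u) = 0 gives u ∈ {-3, 3}.
Since h''(u) = -4u, we get h''(-3) = 12 > 0 ⇒ local minimum; h''(3) = -12 < 0 ⇒ local maximum.
Thus h has its local maximum at u = 3, with value 38.

38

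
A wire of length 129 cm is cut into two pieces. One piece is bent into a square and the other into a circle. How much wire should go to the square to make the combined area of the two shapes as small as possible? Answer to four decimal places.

Let x be the length used for the square. Square side x/4; circle radius (129−x)/(2π).
A(x) = (x/4)² + π·((129−x)/(2π))² = x²/16 + (129−x)²/(4π) for 0 ≤ x ≤ 129. A'(x) = x/8 − (129−x)/(2π) = 0 gives x = 4·129/(π+4) ≈ 72.2528.
A'' = 1/8 + 1/(2π) > 0, so this gives the minimum combined area; x ≈ 72.2528 cm to the square.

72.2528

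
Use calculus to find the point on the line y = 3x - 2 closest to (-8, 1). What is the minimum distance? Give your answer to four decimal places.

8.5381

Minimize D(x)^2 = (x + 8)^2 + (3x - 3)^2.
d/dx[D^2] = 2(x + 8) + 2·3·(3x - 3) = 0 ⇒ x = 1/10.
Then y = -17/10 and the distance is √(729/10) ≈ 8.5381.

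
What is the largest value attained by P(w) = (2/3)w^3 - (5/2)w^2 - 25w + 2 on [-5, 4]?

Differentiating, P'(w) = 2w^2 - 5w - 25; whose only zero in [-5, 4] is w = -5/2.
Candidates: P(-5) = -113/6,  P(-5/2) = 923/24,  P(4) = -286/3.
So the maximum is P(-5/2) = 923/24.

923/24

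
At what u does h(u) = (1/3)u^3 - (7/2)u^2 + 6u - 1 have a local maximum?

1

Critical points: h'(u) = u^2 - 7u + 6 vanishes at u = 1, 6.
Second-derivative test with h''(u) = 2u - 7: h''(1) = -5 < 0 ⇒ local maximum; h''(6) = 5 > 0 ⇒ local minimum.
The local maximum is h(1) = 11/6.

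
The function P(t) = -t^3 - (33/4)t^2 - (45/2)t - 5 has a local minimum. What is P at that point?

Critical points: P'(t) = -3t^2 - (33/2)t - 45/2 vanishes at t = -3, -5/2.
Second-derivative test with P''(t) = -6t - 33/2: P''(-3) = 3/2 > 0 ⇒ local minimum; P''(-5/2) = -3/2 < 0 ⇒ local maximum.
So the local minimum value is P(-3) = 61/4.

61/4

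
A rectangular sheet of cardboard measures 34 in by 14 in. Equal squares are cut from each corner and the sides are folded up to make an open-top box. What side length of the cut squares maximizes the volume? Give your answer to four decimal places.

3.0671

With cut size x, the volume is V(x) = x(34 − 2x)(14 − 2x) for 0 < x < 7.
V'(x) = 12x^2 − 192x + 476. Setting V'(x) = 0 gives x ≈ 3.0671 (the root in (0, 7)).
V''(x) = 24x − 192 is negative there, so this is the maximum; V ≈ 672.2679.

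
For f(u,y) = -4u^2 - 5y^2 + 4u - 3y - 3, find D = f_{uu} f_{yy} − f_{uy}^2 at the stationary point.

80

∂f/∂u = -8u + 4 = 0 and ∂f/∂y = -10y - 3 = 0, so (u, y) = (1/2, -3/10).
The Hessian has f_{uu} = -8, f_{yy} = -10, f_{uy} = 0, giving D = 80 > 0 with f_{uu} < 0, so the point is a local maximum.
D = (-8)·(-10) − (0)^2 = 80.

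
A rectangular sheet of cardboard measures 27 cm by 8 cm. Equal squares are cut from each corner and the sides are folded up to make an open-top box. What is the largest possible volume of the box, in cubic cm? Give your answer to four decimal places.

With cut size x, the volume is V(x) = x(27 − 2x)(8 − 2x) for 0 < x < 4.
V'(x) = 12x^2 − 140x + 216. Setting V'(x) = 0 gives x ≈ 1.8299 (the root in (0, 4)).
V''(x) = 24x − 140 is negative there, so this is the maximum; V ≈ 185.3709.

185.3709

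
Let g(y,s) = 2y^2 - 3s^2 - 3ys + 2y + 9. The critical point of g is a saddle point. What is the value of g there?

∂g/∂y = 4y - 3s + 2 = 0 and ∂g/∂s = -3y - 6s = 0, so (y, s) = (-4/11, 2/11).
The Hessian has g_{yy} = 4, g_{ss} = -6, g_{ys} = -3, giving D = -33 < 0, so the point is a saddle point.
g(-4/11, 2/11) = 95/11.

95/11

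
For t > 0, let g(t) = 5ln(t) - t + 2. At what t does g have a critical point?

g'(t) = 5/t − 1 = 0 gives t = 5.
g''(t) = -5/t², which is negative for t > 0, so this is a local maximum.
g(5) = 5·ln(5) - 5 + 2 ≈ 5.0472.

5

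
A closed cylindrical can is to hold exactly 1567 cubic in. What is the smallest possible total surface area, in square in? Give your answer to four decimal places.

With radius r and height h, πr²h = 1567 so h = 1567/(πr²), and S(r) = 2πr² + 2πrh = 2πr² + 2·1567/r.
S'(r) = 4πr − 2·1567/r² = 0 ⇒ r³ = 1567/(2π), so r ≈ 6.2945 and h = 2r ≈ 12.5891.
S''(r) = 4π + 4·1567/r³ > 0, so this is the minimum; S ≈ 746.8394.

746.8394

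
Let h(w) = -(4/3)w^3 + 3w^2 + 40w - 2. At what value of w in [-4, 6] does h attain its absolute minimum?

-5/2

h'(w) = -4w^2 + 6w + 40, which vanishes at w = -5/2 and w = 4.
Compare values at every candidate in [-4, 6]: h(-4) = -86/3,  h(-5/2) = -749/12,  h(4) = 362/3,  h(6) = 58.
Hence the absolute minimum is -749/12 at w = -5/2.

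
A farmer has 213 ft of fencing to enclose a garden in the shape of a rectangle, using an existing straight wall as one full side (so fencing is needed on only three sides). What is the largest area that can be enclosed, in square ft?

Let the sides perpendicular to the wall have length x and the parallel side y, so 2x + y = 213 and the area is A = xy = x(213 − 2x).
A'(x) = 213 − 4x = 0 gives x = 213/4, and A''(x) = −4 < 0 confirms a maximum.
Then y = 213 − 2·213/4 = 213/2 and A = 45369/8.

45369/8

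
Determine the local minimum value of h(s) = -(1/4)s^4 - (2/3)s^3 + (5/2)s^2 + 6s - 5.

h'(s) = -s^3 - 2s^2 + 5s + 6 = 0 at s = -3, -1, 2.
Second-derivative test with h''(s) = -3s^2 - 4s + 5: h''(-3) = -10 < 0 ⇒ local maximum; h''(-1) = 6 > 0 ⇒ local minimum; h''(2) = -15 < 0 ⇒ local maximum.
So the local minimum value is h(-1) = -97/12.

-97/12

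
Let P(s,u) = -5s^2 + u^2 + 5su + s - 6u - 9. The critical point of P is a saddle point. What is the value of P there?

∂P/∂s = -10s + 5u + 1 = 0 and ∂P/∂u = 5s + 2u - 6 = 0, so (s, u) = (32/45, 11/9).
The Hessian has P_{ss} = -10, P_{uu} = 2, P_{su} = 5, giving D = -45 < 0, so the point is a saddle point.
P(32/45, 11/9) = -554/45.

-554/45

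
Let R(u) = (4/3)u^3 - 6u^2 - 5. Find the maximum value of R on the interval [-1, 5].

35/3

R'(u) = 4u^2 - 12u, which vanishes at u = 0 and u = 3.
Compare values at every candidate in [-1, 5]: R(-1) = -37/3; R(0) = -5; R(3) = -23; R(5) = 35/3.
So the maximum is R(5) = 35/3.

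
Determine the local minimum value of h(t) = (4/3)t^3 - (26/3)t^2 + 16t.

h'(t) = 4t^2 - (52/3)t + 16. Setting h'(t) = 0 gives t ∈ {4/3, 3}.
Second-derivative test with h''(t) = 8t - 52/3: h''(4/3) = -20/3 < 0 ⇒ local maximum; h''(3) = 20/3 > 0 ⇒ local minimum.
Thus h has its local minimum at t = 3, with value 6.

6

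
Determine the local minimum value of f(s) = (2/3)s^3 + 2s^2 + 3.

3

f'(s) = 2s^2 + 4s. Setting f'(s) = 0 gives s ∈ {-2, 0}.
Second-derivative test with f''(s) = 4s + 4: f''(-2) = -4 < 0 ⇒ local maximum; f''(0) = 4 > 0 ⇒ local minimum.
Thus f has its local minimum at s = 0, with value 3.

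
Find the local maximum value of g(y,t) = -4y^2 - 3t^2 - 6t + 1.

∂g/∂y = -8y = 0 and ∂g/∂t = -6t - 6 = 0, so (y, t) = (0, -1).
The Hessian has g_{yy} = -8, g_{tt} = -6, g_{yt} = 0, giving D = 48 > 0 with g_{yy} < 0, so the point is a local maximum.
g(0, -1) = 4.

4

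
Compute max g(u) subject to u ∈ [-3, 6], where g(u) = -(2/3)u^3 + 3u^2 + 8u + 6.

130/3

g'(u) = -2u^2 + 6u + 8, which vanishes at u = -1 and u = 4.
Candidates: g(-3) = 27; g(-1) = 5/3; g(4) = 130/3; g(6) = 18.
So the maximum is g(4) = 130/3.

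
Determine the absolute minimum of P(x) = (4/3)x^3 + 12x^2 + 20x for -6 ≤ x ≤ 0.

Differentiating, P'(x) = 4x^2 + 24x + 20; which vanishes at x = -5 and x = -1.
Evaluating at the critical points and endpoints: P(-6) = 24,  P(-5) = 100/3,  P(-1) = -28/3,  P(0) = 0.
So the minimum is P(-1) = -28/3.

-28/3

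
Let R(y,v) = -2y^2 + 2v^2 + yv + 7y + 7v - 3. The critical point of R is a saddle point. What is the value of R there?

-100/17

∂R/∂y = -4y + v + 7 = 0 and ∂R/∂v = y + 4v + 7 = 0, so (y, v) = (21/17, -35/17).
The Hessian has R_{yy} = -4, R_{vv} = 4, R_{yv} = 1, giving D = -17 < 0, so the point is a saddle point.
R(21/17, -35/17) = -100/17.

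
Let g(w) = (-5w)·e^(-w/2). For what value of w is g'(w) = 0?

2

By the product rule, g'(w) = ((5/2)w - 5)·e^(-w/2). Since e^(-w/2) > 0, the only critical point is w = 2.
g''(2) has the same sign as 5/2 > 0, so this is a local minimum.
g(2) = (-10)·e^(-1) ≈ -3.6788.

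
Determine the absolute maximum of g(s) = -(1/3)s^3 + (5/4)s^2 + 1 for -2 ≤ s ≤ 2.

The derivative is -s^2 + (5/2)s, whose only zero in [-2, 2] is s = 0.
Compare values at every candidate in [-2, 2]: g(-2) = 26/3,  g(0) = 1,  g(2) = 10/3.
The maximum over the interval is 26/3, attained at s = -2.

26/3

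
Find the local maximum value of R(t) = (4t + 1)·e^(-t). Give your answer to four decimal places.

Differentiating with the product rule gives R'(t) = (-4t + 3)·e^(-t). Since e^(-t) > 0, the only critical point is t = 3/4.
R''(3/4) has the same sign as -4 < 0, so this is a local maximum.
R(3/4) = (4)·e^(-3/4) ≈ 1.8895.

1.8895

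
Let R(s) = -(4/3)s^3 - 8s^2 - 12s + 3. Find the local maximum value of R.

25/3

R'(s) = -4s^2 - 16s - 12 = 0 at s = -3, -1.
Second-derivative test with R''(s) = -8s - 16: R''(-3) = 8 > 0 ⇒ local minimum; R''(-1) = -8 < 0 ⇒ local maximum.
So the local maximum value is R(-1) = 25/3.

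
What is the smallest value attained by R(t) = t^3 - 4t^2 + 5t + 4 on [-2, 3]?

-30

The derivative is 3t^2 - 8t + 5, which vanishes at t = 1 and t = 5/3.
Candidates: R(-2) = -30, R(1) = 6, R(5/3) = 158/27, R(3) = 10.
So the minimum is R(-2) = -30.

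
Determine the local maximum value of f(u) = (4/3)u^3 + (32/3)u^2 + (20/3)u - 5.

185/3

f'(u) = 4u^2 + (64/3)u + 20/3. Setting f'(u) = 0 gives u ∈ {-5, -1/3}.
f''(u) = 8u + 64/3. f''(-5) = -56/3 < 0 ⇒ local maximum; f''(-1/3) = 56/3 > 0 ⇒ local minimum.
The local maximum is f(-5) = 185/3.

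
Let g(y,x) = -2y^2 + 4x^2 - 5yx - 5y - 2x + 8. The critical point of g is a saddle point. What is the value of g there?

598/57

∂g/∂y = -4y - 5x - 5 = 0 and ∂g/∂x = -5y + 8x - 2 = 0, so (y, x) = (-50/57, -17/57).
The Hessian has g_{yy} = -4, g_{xx} = 8, g_{yx} = -5, giving D = -57 < 0, so the point is a saddle point.
g(-50/57, -17/57) = 598/57.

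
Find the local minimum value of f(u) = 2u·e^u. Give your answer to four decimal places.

-0.7358

Differentiating with the product rule gives f'(u) = (2u + 2)·e^u. Since e^u > 0, the only critical point is u = -1.
f''(-1) has the same sign as 2 > 0, so this is a local minimum.
f(-1) = (-2)·e^(-1) ≈ -0.7358.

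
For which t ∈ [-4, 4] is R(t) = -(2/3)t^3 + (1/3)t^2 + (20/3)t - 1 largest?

-4

The derivative is -2t^2 + (2/3)t + 20/3, which vanishes at t = -5/3 and t = 2.
Evaluating at the critical points and endpoints: R(-4) = 61/3; R(-5/3) = -656/81; R(2) = 25/3; R(4) = -35/3.
So the maximum is R(-4) = 61/3.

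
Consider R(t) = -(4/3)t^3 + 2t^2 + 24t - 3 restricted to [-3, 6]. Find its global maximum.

R'(t) = -4t^2 + 4t + 24, which vanishes at t = -2 and t = 3.
Candidates: R(-3) = -21,  R(-2) = -97/3,  R(3) = 51,  R(6) = -75.
So the maximum is R(3) = 51.

51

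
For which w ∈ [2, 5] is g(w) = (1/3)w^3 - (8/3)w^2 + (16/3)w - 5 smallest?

4

g'(w) = w^2 - (16/3)w + 16/3, whose only zero in [2, 5] is w = 4.
Candidates: g(2) = -7/3; g(4) = -5; g(5) = -10/3.
Hence the absolute minimum is -5 at w = 4.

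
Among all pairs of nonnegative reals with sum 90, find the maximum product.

With x + y = 90, the product is P(x) = x(90 − x).
P'(x) = 90 − 2x = 0 gives x = 45; P'' = −2 < 0, so this is the maximum.
P = 45·45 = 2025.

2025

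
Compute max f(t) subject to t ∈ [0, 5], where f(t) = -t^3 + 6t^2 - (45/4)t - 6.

f'(t) = -3t^2 + 12t - 45/4, which vanishes at t = 3/2 and t = 5/2.
Candidates: f(0) = -6; f(3/2) = -51/4; f(5/2) = -49/4; f(5) = -149/4.
Hence the absolute maximum is -6 at t = 0.

-6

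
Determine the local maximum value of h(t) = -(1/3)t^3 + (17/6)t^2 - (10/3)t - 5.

15/2

h'(t) = -t^2 + (17/3)t - 10/3 = 0 at t = 2/3, 5.
h''(t) = -2t + 17/3. h''(2/3) = 13/3 > 0 ⇒ local minimum; h''(5) = -13/3 < 0 ⇒ local maximum.
So the local maximum value is h(5) = 15/2.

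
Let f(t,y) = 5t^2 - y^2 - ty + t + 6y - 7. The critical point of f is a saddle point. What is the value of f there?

38/21

∂f/∂t = 10t - y + 1 = 0 and ∂f/∂y = -t - 2y + 6 = 0, so (t, y) = (4/21, 61/21).
The Hessian has f_{tt} = 10, f_{yy} = -2, f_{ty} = -1, giving D = -21 < 0, so the point is a saddle point.
f(4/21, 61/21) = 38/21.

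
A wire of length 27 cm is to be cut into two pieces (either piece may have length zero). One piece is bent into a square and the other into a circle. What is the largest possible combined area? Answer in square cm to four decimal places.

58.0120

Let x be the length used for the square. Square side x/4; circle radius (27−x)/(2π).
A(x) = (x/4)² + π·((27−x)/(2π))² = x²/16 + (27−x)²/(4π) for 0 ≤ x ≤ 27. A'(x) = x/8 − (27−x)/(2π) = 0 gives x = 4·27/(π+4) ≈ 15.1227.
A'' > 0, so the interior critical point is a minimum; the maximum is at an endpoint. A(0) = 58.0120 and A(27) = 45.5625, so the largest area is 58.0120.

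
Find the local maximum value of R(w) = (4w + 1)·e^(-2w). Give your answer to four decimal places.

R'(w) = 4·e^(-2w) + (4w + 1)·(-2)·e^(-2w) = (-8w + 2)·e^(-2w). Since e^(-2w) > 0, the only critical point is w = 1/4.
R''(1/4) has the same sign as -8 < 0, so this is a local maximum.
R(1/4) = (2)·e^(-1/2) ≈ 1.2131.

1.2131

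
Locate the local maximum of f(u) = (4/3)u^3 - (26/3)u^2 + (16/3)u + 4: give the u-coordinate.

f'(u) = 4u^2 - (52/3)u + 16/3 = 0 at u = 1/3, 4.
f''(u) = 8u - 52/3. f''(1/3) = -44/3 < 0 ⇒ local maximum; f''(4) = 44/3 > 0 ⇒ local minimum.
So the local maximum value is f(1/3) = 394/81.

1/3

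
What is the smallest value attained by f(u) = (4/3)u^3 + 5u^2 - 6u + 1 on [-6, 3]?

-71

f'(u) = 4u^2 + 10u - 6, which vanishes at u = -3 and u = 1/2.
Evaluating at the critical points and endpoints: f(-6) = -71; f(-3) = 28; f(1/2) = -7/12; f(3) = 64.
So the minimum is f(-6) = -71.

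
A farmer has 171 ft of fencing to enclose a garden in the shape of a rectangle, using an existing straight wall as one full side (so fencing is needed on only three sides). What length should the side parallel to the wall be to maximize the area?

Let the sides perpendicular to the wall have length x and the parallel side y, so 2x + y = 171 and the area is A = xy = x(171 − 2x).
A'(x) = 171 − 4x = 0 gives x = 171/4, and A''(x) = −4 < 0 confirms a maximum.
Then y = 171 − 2·171/4 = 171/2 and A = 29241/8.

171/2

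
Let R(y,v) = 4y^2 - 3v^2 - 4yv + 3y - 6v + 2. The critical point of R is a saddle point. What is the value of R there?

∂R/∂y = 8y - 4v + 3 = 0 and ∂R/∂v = -4y - 6v - 6 = 0, so (y, v) = (-21/32, -9/16).
The Hessian has R_{yy} = 8, R_{vv} = -6, R_{yv} = -4, giving D = -64 < 0, so the point is a saddle point.
R(-21/32, -9/16) = 173/64.

173/64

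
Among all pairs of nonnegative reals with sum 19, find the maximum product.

With x + y = 19, the product is P(x) = x(19 − x).
P'(x) = 19 − 2x = 0 gives x = 19/2; P'' = −2 < 0, so this is the maximum.
P = 19/2·19/2 = 361/4.

361/4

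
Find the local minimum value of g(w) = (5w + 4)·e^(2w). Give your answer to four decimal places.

-0.1857

g'(w) = 5·e^(2w) + (5w + 4)·2·e^(2w) = (10w + 13)·e^(2w). Since e^(2w) > 0, the only critical point is w = -13/10.
g''(-13/10) has the same sign as 10 > 0, so this is a local minimum.
g(-13/10) = (-5/2)·e^(-13/5) ≈ -0.1857.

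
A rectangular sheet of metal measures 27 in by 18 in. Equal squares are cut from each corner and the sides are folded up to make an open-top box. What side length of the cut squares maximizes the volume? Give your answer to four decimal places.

3.5314

With cut size x, the volume is V(x) = x(27 − 2x)(18 − 2x) for 0 < x < 9.
V'(x) = 12x^2 − 180x + 486. Setting V'(x) = 0 gives x ≈ 3.5314 (the root in (0, 9)).
V''(x) = 24x − 180 is negative there, so this is the maximum; V ≈ 770.0470.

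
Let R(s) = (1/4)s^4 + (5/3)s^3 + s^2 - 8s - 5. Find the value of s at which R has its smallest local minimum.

1

R'(s) = s^3 + 5s^2 + 2s - 8. Setting R'(s) = 0 gives s ∈ {-4, -2, 1}.
R''(s) = 3s^2 + 10s + 2. R''(-4) = 10 > 0 ⇒ local minimum; R''(-2) = -6 < 0 ⇒ local maximum; R''(1) = 15 > 0 ⇒ local minimum.
So the smallest local minimum value is R(1) = -121/12.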